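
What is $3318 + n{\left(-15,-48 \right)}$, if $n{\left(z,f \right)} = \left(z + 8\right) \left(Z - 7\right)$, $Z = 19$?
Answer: $3234$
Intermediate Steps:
$n{\left(z,f \right)} = 96 + 12 z$ ($n{\left(z,f \right)} = \left(z + 8\right) \left(19 - 7\right) = \left(8 + z\right) 12 = 96 + 12 z$)
$3318 + n{\left(-15,-48 \right)} = 3318 + \left(96 + 12 \left(-15\right)\right) = 3318 + \left(96 - 180\right) = 3318 - 84 = 3234$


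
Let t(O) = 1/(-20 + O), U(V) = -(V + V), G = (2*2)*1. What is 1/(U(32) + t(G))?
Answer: -16/1025 ≈ -0.015610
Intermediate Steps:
G = 4 (G = 4*1 = 4)
U(V) = -2*V
1/(U(32) + t(G)) = 1/(-2*32 + 1/(-20 + 4)) = 1/(-64 + 1/(-16)) = 1/(-64 - 1/16) = 1/(-1025/16) = -16/1025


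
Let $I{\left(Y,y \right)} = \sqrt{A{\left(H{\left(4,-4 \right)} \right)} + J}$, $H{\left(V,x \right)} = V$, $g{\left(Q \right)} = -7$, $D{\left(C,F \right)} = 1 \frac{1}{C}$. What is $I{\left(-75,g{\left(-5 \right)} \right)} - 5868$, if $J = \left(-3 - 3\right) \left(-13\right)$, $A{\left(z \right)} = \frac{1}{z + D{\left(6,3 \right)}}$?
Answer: $-5868 + \frac{2 \sqrt{489}}{5} \approx -5859.2$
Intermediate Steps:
$D{\left(C,F \right)} = \frac{1}{C}$
$A{\left(z \right)} = \frac{1}{\frac{1}{6} + z}$ ($A{\left(z \right)} = \frac{1}{z + \frac{1}{6}} = \frac{1}{\frac{1}{6} + z}$)
$J = 78$ ($J = \left(-6\right) \left(-13\right) = 78$)
$I{\left(Y,y \right)} = \frac{2 \sqrt{489}}{5}$ ($I{\left(Y,y \right)} = \sqrt{\frac{6}{1 + 6 \cdot 4} + 78} = \sqrt{\frac{6}{1 + 24} + 78} = \sqrt{\frac{6}{25} + 78} = \sqrt{\frac{1956}{25}} = \frac{2 \sqrt{489}}{5}$)
$I{\left(-75,g{\left(-5 \right)} \right)} - 5868 = \frac{2 \sqrt{489}}{5} - 5868 = -5868 + \frac{2 \sqrt{489}}{5}$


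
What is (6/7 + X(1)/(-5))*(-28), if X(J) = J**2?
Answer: -92/5 ≈ -18.400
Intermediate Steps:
(6/7 + X(1)/(-5))*(-28) = (6/7 + 1**2/(-5))*(-28) = (6*(1/7) + 1*(-1/5))*(-28) = (6/7 - 1/5)*(-28) = (23/35)*(-28) = -92/5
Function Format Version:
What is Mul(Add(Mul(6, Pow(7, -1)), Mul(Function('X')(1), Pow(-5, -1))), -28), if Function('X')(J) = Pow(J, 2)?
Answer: Rational(-92, 5) ≈ -18.400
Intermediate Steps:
Mul(Add(Mul(6, Pow(7, -1)), Mul(Function('X')(1), Pow(-5, -1))), -28) = Mul(Add(Mul(6, Pow(7, -1)), Mul(Pow(1, 2), Pow(-5, -1))), -28) = Mul(Add(Mul(6, Rational(1, 7)), Mul(1, Rational(-1, 5))), -28) = Mul(Add(Rational(6, 7), Rational(-1, 5)), -28) = Mul(Rational(23, 35), -28) = Rational(-92, 5)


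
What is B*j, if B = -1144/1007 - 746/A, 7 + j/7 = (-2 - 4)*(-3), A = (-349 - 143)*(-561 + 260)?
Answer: -935926585/10652046 ≈ -87.864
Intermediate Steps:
A = 148092 (A = -492*(-301) = 148092)
j = 77 (j = -49 + 7*((-2 - 4)*(-3)) = -49 + 7*(-6*(-3)) = -49 + 7*18 = -49 + 126 = 77)
B = -85084235/74564322 (B = -1144/1007 - 746/148092 = -1144*1/1007 - 746*1/148092 = -1144/1007 - 373/74046 = -85084235/74564322 ≈ -1.1411)
B*j = -85084235/74564322*77 = -935926585/10652046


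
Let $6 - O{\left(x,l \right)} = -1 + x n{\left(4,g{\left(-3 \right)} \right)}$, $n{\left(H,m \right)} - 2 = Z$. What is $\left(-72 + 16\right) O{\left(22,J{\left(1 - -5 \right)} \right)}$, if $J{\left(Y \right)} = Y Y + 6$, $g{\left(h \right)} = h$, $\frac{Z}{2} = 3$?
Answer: $9464$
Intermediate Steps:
$Z = 6$ ($Z = 2 \cdot 3 = 6$)
$n{\left(H,m \right)} = 8$ ($n{\left(H,m \right)} = 2 + 6 = 8$)
$J{\left(Y \right)} = 6 + Y^{2}$ ($J{\left(Y \right)} = Y^{2} + 6 = 6 + Y^{2}$)
$O{\left(x,l \right)} = 7 - 8 x$ ($O{\left(x,l \right)} = 6 - \left(-1 + x 8\right) = 6 - \left(-1 + 8 x\right) = 7 - 8 x$)
$\left(-72 + 16\right) O{\left(22,J{\left(1 - -5 \right)} \right)} = \left(-72 + 16\right) \left(7 - 176\right) = - 56 \left(7 - 176\right) = \left(-56\right) \left(-169\right) = 9464$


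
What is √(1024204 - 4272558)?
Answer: I*√3248354 ≈ 1802.3*I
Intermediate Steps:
√(1024204 - 4272558) = √(-3248354) = I*√3248354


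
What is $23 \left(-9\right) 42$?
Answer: $-8694$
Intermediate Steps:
$23 \left(-9\right) 42 = \left(-207\right) 42 = -8694$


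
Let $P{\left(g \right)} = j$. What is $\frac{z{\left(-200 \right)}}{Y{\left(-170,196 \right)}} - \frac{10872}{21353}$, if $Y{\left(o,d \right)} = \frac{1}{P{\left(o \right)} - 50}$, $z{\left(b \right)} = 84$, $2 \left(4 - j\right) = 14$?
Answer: $- \frac{95074428}{21353} \approx -4452.5$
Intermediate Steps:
$j = -3$ ($j = 4 - 7 = -3$)
$P{\left(g \right)} = -3$
$Y{\left(o,d \right)} = - \frac{1}{53}$ ($Y{\left(o,d \right)} = \frac{1}{-3 - 50} = \frac{1}{-53} = - \frac{1}{53}$)
$\frac{z{\left(-200 \right)}}{Y{\left(-170,196 \right)}} - \frac{10872}{21353} = \frac{84}{- \frac{1}{53}} - \frac{10872}{21353} = 84 \left(-53\right) - \frac{10872}{21353} = -4452 - \frac{10872}{21353} = - \frac{95074428}{21353}$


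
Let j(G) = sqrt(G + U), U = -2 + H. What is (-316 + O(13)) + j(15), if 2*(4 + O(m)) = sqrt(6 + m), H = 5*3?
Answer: -320 + sqrt(19)/2 + 2*sqrt(7) ≈ -312.53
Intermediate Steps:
H = 15
U = 13 (U = -2 + 15 = 13)
O(m) = -4 + sqrt(6 + m)/2
j(G) = sqrt(13 + G) (j(G) = sqrt(G + 13) = sqrt(13 + G))
(-316 + O(13)) + j(15) = (-316 + (-4 + sqrt(6 + 13)/2)) + sqrt(13 + 15) = (-316 + (-4 + sqrt(19)/2)) + sqrt(28) = (-320 + sqrt(19)/2) + 2*sqrt(7) = -320 + sqrt(19)/2 + 2*sqrt(7)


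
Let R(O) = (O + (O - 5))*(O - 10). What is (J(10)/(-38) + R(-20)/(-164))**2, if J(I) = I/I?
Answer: 41383489/606841 ≈ 68.195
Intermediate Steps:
R(O) = (-10 + O)*(-5 + 2*O) (R(O) = (O + (-5 + O))*(-10 + O) = (-5 + 2*O)*(-10 + O) = (-10 + O)*(-5 + 2*O))
J(I) = 1
(J(10)/(-38) + R(-20)/(-164))**2 = (1/(-38) + (50 - 25*(-20) + 2*(-20)**2)/(-164))**2 = (1*(-1/38) + (50 + 500 + 2*400)*(-1/164))**2 = (-1/38 + (50 + 500 + 800)*(-1/164))**2 = (-1/38 + 1350*(-1/164))**2 = (-1/38 - 675/82)**2 = (-6433/779)**2 = 41383489/606841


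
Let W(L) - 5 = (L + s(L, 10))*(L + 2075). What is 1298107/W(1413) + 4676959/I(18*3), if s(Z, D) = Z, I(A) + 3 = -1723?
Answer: -46098979287505/17013342518 ≈ -2709.6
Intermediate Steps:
I(A) = -1726 (I(A) = -3 - 1723 = -1726)
W(L) = 5 + 2*L*(2075 + L) (W(L) = 5 + (L + L)*(L + 2075) = 5 + (2*L)*(2075 + L) = 5 + 2*L*(2075 + L))
1298107/W(1413) + 4676959/I(18*3) = 1298107/(5 + 2*1413² + 4150*1413) + 4676959/(-1726) = 1298107/(5 + 2*1996569 + 5863950) + 4676959*(-1/1726) = 1298107/(5 + 3993138 + 5863950) - 4676959/1726 = 1298107/9857093 - 4676959/1726 = -46098979287505/17013342518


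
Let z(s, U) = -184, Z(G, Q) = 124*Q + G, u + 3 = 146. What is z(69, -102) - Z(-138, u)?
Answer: -17778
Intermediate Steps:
u = 143 (u = -3 + 146 = 143)
Z(G, Q) = G + 124*Q
z(69, -102) - Z(-138, u) = -184 - (-138 + 124*143) = -184 - (-138 + 17732) = -184 - 1*17594 = -184 - 17594 = -17778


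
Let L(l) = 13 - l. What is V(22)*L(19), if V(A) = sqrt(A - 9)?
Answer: -6*sqrt(13) ≈ -21.633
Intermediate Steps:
V(A) = sqrt(-9 + A)
V(22)*L(19) = sqrt(-9 + 22)*(13 - 1*19) = sqrt(13)*(13 - 19) = sqrt(13)*(-6) = -6*sqrt(13)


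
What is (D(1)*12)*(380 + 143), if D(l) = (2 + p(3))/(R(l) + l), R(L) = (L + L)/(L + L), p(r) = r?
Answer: 15690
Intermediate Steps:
R(L) = 1 (R(L) = (2*L)/((2*L)) = (2*L)*(1/(2*L)) = 1)
D(l) = 5/(1 + l) (D(l) = (2 + 3)/(1 + l) = 5/(1 + l))
(D(1)*12)*(380 + 143) = ((5/(1 + 1))*12)*(380 + 143) = ((5/2)*12)*523 = 30*523 = 15690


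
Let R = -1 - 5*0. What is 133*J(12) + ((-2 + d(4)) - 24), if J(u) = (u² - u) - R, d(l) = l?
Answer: 17667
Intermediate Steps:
R = -1 (R = -1 + 0 = -1)
J(u) = 1 + u² - u (J(u) = (u² - u) - 1*(-1) = (u² - u) + 1 = 1 + u² - u)
133*J(12) + ((-2 + d(4)) - 24) = 133*(1 + 12² - 1*12) + ((-2 + 4) - 24) = 133*(1 + 144 - 12) + (2 - 24) = 133*133 - 22 = 17689 - 22 = 17667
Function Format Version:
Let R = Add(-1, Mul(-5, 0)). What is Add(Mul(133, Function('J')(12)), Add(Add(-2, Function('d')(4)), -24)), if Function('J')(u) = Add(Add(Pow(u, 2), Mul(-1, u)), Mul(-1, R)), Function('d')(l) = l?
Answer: 17667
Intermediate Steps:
R = -1 (R = Add(-1, 0) = -1)
Function('J')(u) = Add(1, Pow(u, 2), Mul(-1, u)) (Function('J')(u) = Add(Add(Pow(u, 2), Mul(-1, u)), Mul(-1, -1)) = Add(Add(Pow(u, 2), Mul(-1, u)), 1) = Add(1, Pow(u, 2), Mul(-1, u)))
Add(Mul(133, Function('J')(12)), Add(Add(-2, Function('d')(4)), -24)) = Add(Mul(133, Add(1, Pow(12, 2), Mul(-1, 12))), Add(Add(-2, 4), -24)) = Add(Mul(133, Add(1, 144, -12)), Add(2, -24)) = Add(Mul(133, 133), -22) = Add(17689, -22) = 17667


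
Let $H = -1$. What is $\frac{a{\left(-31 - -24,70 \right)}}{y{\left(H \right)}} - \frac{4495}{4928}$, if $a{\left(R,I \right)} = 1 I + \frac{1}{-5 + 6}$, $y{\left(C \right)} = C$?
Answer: $- \frac{354383}{4928} \approx -71.912$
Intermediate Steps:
$a{\left(R,I \right)} = 1 + I$ ($a{\left(R,I \right)} = I + 1^{-1} = I + 1 = 1 + I$)
$\frac{a{\left(-31 - -24,70 \right)}}{y{\left(H \right)}} - \frac{4495}{4928} = \frac{1 + 70}{-1} - \frac{4495}{4928} = 71 \left(-1\right) - \frac{4495}{4928} = -71 - \frac{4495}{4928} = - \frac{354383}{4928}$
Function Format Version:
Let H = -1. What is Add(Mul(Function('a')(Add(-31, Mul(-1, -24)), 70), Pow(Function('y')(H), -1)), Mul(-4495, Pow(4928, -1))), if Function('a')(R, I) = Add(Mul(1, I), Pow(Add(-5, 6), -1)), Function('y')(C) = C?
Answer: Rational(-354383, 4928) ≈ -71.912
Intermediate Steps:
Function('a')(R, I) = Add(1, I) (Function('a')(R, I) = Add(I, Pow(1, -1)) = Add(I, 1) = Add(1, I))
Add(Mul(Function('a')(Add(-31, Mul(-1, -24)), 70), Pow(Function('y')(H), -1)), Mul(-4495, Pow(4928, -1))) = Add(Mul(Add(1, 70), Pow(-1, -1)), Mul(-4495, Pow(4928, -1))) = Add(Mul(71, -1), Mul(-4495, Rational(1, 4928))) = Add(-71, Rational(-4495, 4928)) = Rational(-354383, 4928)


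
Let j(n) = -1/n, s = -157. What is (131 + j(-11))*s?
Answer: -226394/11 ≈ -20581.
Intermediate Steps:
(131 + j(-11))*s = (131 - 1/(-11))*(-157) = (131 - 1*(-1/11))*(-157) = (131 + 1/11)*(-157) = (1442/11)*(-157) = -226394/11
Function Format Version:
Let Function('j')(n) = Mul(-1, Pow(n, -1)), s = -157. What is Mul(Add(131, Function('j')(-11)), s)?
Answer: Rational(-226394, 11) ≈ -20581.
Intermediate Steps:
Mul(Add(131, Function('j')(-11)), s) = Mul(Add(131, Mul(-1, Pow(-11, -1))), -157) = Mul(Add(131, Mul(-1, Rational(-1, 11))), -157) = Mul(Add(131, Rational(1, 11)), -157) = Mul(Rational(1442, 11), -157) = Rational(-226394, 11)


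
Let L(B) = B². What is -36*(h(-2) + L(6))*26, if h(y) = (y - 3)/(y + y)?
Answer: -34866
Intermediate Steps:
h(y) = (-3 + y)/(2*y) (h(y) = (-3 + y)/((2*y)) = (-3 + y)*(1/(2*y)) = (-3 + y)/(2*y))
-36*(h(-2) + L(6))*26 = -36*((½)*(-3 - 2)/(-2) + 6²)*26 = -36*((½)*(-½)*(-5) + 36)*26 = -36*(5/4 + 36)*26 = -36*149/4*26 = -1341*26 = -34866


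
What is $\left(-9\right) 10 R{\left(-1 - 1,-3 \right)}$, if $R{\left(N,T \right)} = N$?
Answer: $180$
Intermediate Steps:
$\left(-9\right) 10 R{\left(-1 - 1,-3 \right)} = \left(-9\right) 10 \left(-1 - 1\right) = - 90 \left(-1 - 1\right) = \left(-90\right) \left(-2\right) = 180$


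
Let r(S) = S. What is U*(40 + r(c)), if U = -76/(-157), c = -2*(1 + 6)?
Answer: 1976/157 ≈ 12.586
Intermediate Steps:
c = -14 (c = -2*7 = -14)
U = 76/157 (U = -76*(-1/157) = 76/157 ≈ 0.48408)
U*(40 + r(c)) = 76*(40 - 14)/157 = (76/157)*26 = 1976/157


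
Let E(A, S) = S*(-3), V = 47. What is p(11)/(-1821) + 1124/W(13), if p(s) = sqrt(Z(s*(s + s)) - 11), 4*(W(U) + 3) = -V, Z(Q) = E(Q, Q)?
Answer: -4496/59 - I*sqrt(737)/1821 ≈ -76.203 - 0.014908*I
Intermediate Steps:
E(A, S) = -3*S
Z(Q) = -3*Q
W(U) = -59/4 (W(U) = -3 + (-1*47)/4 = -3 + (1/4)*(-47) = -3 - 47/4 = -59/4)
p(s) = sqrt(-11 - 6*s**2) (p(s) = sqrt(-3*s*(s + s) - 11) = sqrt(-3*s*2*s - 11) = sqrt(-6*s**2 - 11) = sqrt(-11 - 6*s**2))
p(11)/(-1821) + 1124/W(13) = sqrt(-11 - 6*11**2)/(-1821) + 1124/(-59/4) = sqrt(-11 - 6*121)*(-1/1821) + 1124*(-4/59) = sqrt(-11 - 726)*(-1/1821) - 4496/59 = sqrt(-737)*(-1/1821) - 4496/59 = (I*sqrt(737))*(-1/1821) - 4496/59 = -I*sqrt(737)/1821 - 4496/59 = -4496/59 - I*sqrt(737)/1821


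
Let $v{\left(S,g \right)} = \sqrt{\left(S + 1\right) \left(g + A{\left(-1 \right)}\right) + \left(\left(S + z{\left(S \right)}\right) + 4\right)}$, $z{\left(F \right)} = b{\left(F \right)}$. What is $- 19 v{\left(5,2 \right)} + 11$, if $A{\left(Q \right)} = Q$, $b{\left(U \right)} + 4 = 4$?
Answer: $11 - 19 \sqrt{15} \approx -62.587$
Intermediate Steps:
$b{\left(U \right)} = 0$ ($b{\left(U \right)} = -4 + 4 = 0$)
$z{\left(F \right)} = 0$
$v{\left(S,g \right)} = \sqrt{4 + S + \left(1 + S\right) \left(-1 + g\right)}$ ($v{\left(S,g \right)} = \sqrt{\left(S + 1\right) \left(g - 1\right) + \left(\left(S + 0\right) + 4\right)} = \sqrt{\left(1 + S\right) \left(-1 + g\right) + \left(S + 4\right)} = \sqrt{\left(1 + S\right) \left(-1 + g\right) + \left(4 + S\right)} = \sqrt{4 + S + \left(1 + S\right) \left(-1 + g\right)}$)
$- 19 v{\left(5,2 \right)} + 11 = - 19 \sqrt{3 + 2 + 5 \cdot 2} + 11 = - 19 \sqrt{3 + 2 + 10} + 11 = - 19 \sqrt{15} + 11 = 11 - 19 \sqrt{15}$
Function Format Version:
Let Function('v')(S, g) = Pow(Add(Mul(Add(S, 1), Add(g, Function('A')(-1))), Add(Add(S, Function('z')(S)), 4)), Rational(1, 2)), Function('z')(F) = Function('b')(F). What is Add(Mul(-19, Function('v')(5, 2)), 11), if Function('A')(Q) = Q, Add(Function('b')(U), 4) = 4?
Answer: Add(11, Mul(-19, Pow(15, Rational(1, 2)))) ≈ -62.587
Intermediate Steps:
Function('b')(U) = 0 (Function('b')(U) = Add(-4, 4) = 0)
Function('z')(F) = 0
Function('v')(S, g) = Pow(Add(4, S, Mul(Add(1, S), Add(-1, g))), Rational(1, 2)) (Function('v')(S, g) = Pow(Add(Mul(Add(S, 1), Add(g, -1)), Add(Add(S, 0), 4)), Rational(1, 2)) = Pow(Add(Mul(Add(1, S), Add(-1, g)), Add(S, 4)), Rational(1, 2)) = Pow(Add(Mul(Add(1, S), Add(-1, g)), Add(4, S)), Rational(1, 2)) = Pow(Add(4, S, Mul(Add(1, S), Add(-1, g))), Rational(1, 2)))
Add(Mul(-19, Function('v')(5, 2)), 11) = Add(Mul(-19, Pow(Add(3, 2, Mul(5, 2)), Rational(1, 2))), 11) = Add(Mul(-19, Pow(Add(3, 2, 10), Rational(1, 2))), 11) = Add(Mul(-19, Pow(15, Rational(1, 2))), 11) = Add(11, Mul(-19, Pow(15, Rational(1, 2))))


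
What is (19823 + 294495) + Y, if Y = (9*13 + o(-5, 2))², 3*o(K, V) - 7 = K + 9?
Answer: 2959906/9 ≈ 3.2888e+5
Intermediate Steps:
o(K, V) = 16/3 + K/3 (o(K, V) = 7/3 + (K + 9)/3 = 7/3 + (9 + K)/3 = 7/3 + (3 + K/3) = 16/3 + K/3)
Y = 131044/9 (Y = (9*13 + (16/3 + (⅓)*(-5)))² = (117 + (16/3 - 5/3))² = (117 + 11/3)² = (362/3)² = 131044/9 ≈ 14560.)
(19823 + 294495) + Y = (19823 + 294495) + 131044/9 = 314318 + 131044/9 = 2959906/9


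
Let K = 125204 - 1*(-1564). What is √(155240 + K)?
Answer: 2*√70502 ≈ 531.04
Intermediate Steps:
K = 126768 (K = 125204 + 1564 = 126768)
√(155240 + K) = √(155240 + 126768) = √282008 = 2*√70502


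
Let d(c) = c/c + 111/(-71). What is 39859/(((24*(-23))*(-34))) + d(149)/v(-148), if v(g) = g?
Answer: 4560751/2143632 ≈ 2.1276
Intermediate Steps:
d(c) = -40/71 (d(c) = 1 + 111*(-1/71) = 1 - 111/71 = -40/71)
39859/(((24*(-23))*(-34))) + d(149)/v(-148) = 39859/(((24*(-23))*(-34))) - 40/71/(-148) = 39859/((-552*(-34))) - 40/71*(-1/148) = 39859/18768 + 10/2627 = 39859*(1/18768) + 10/2627 = 1733/816 + 10/2627 = 4560751/2143632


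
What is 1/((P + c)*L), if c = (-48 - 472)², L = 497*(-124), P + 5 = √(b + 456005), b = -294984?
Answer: -270395/4505826144506512 + √161021/4505826144506512 ≈ -5.9921e-11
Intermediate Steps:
P = -5 + √161021 (P = -5 + √(-294984 + 456005) = -5 + √161021 ≈ 396.27)
L = -61628
c = 270400 (c = (-520)² = 270400)
1/((P + c)*L) = 1/(((-5 + √161021) + 270400)*(-61628)) = -1/61628/(270395 + √161021) = -1/(61628*(270395 + √161021))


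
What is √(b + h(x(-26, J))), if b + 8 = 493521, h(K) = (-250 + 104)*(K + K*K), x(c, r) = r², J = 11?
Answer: I*√1661739 ≈ 1289.1*I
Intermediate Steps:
h(K) = -146*K - 146*K² (h(K) = -146*(K + K²) = -146*K - 146*K²)
b = 493513 (b = -8 + 493521 = 493513)
√(b + h(x(-26, J))) = √(493513 - 146*11²*(1 + 11²)) = √(493513 - 146*121*(1 + 121)) = √(493513 - 146*121*122) = √(493513 - 2155252) = √(-1661739) = I*√1661739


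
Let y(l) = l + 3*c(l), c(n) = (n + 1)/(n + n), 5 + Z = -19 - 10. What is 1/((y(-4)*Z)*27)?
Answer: 4/10557 ≈ 0.00037890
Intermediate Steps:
Z = -34 (Z = -5 + (-19 - 10) = -5 - 29 = -34)
c(n) = (1 + n)/(2*n) (c(n) = (1 + n)/((2*n)) = (1 + n)*(1/(2*n)) = (1 + n)/(2*n))
y(l) = l + 3*(1 + l)/(2*l) (y(l) = l + 3*((1 + l)/(2*l)) = l + 3*(1 + l)/(2*l))
1/((y(-4)*Z)*27) = 1/(((3/2 - 4 + (3/2)/(-4))*(-34))*27) = 1/(((3/2 - 4 + (3/2)*(-1/4))*(-34))*27) = 1/(((3/2 - 4 - 3/8)*(-34))*27) = 1/(-23/8*(-34)*27) = 1/((391/4)*27) = 1/(10557/4) = 4/10557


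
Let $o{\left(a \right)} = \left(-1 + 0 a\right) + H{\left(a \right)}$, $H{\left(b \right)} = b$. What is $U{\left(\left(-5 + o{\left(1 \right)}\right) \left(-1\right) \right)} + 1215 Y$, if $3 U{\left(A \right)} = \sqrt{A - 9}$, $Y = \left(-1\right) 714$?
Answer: $-867510 + \frac{2 i}{3} \approx -8.6751 \cdot 10^{5} + 0.66667 i$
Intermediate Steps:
$o{\left(a \right)} = -1 + a$ ($o{\left(a \right)} = \left(-1 + 0 a\right) + a = \left(-1 + 0\right) + a = -1 + a$)
$Y = -714$
$U{\left(A \right)} = \frac{\sqrt{-9 + A}}{3}$ ($U{\left(A \right)} = \frac{\sqrt{A - 9}}{3} = \frac{\sqrt{-9 + A}}{3}$)
$U{\left(\left(-5 + o{\left(1 \right)}\right) \left(-1\right) \right)} + 1215 Y = \frac{\sqrt{-9 + \left(-5 + \left(-1 + 1\right)\right) \left(-1\right)}}{3} + 1215 \left(-714\right) = \frac{\sqrt{-9 + \left(-5 + 0\right) \left(-1\right)}}{3} - 867510 = \frac{\sqrt{-9 - -5}}{3} - 867510 = \frac{\sqrt{-9 + 5}}{3} - 867510 = \frac{\sqrt{-4}}{3} - 867510 = \frac{2 i}{3} - 867510 = -867510 + \frac{2 i}{3}$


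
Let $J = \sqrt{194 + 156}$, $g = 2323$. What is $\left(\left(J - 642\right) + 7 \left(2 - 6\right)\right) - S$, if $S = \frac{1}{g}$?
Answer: $- \frac{1556411}{2323} + 5 \sqrt{14} \approx -651.29$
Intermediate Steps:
$J = 5 \sqrt{14}$ ($J = \sqrt{350} = 5 \sqrt{14} \approx 18.708$)
$S = \frac{1}{2323} \approx 0.00043048$
$\left(\left(J - 642\right) + 7 \left(2 - 6\right)\right) - S = \left(\left(5 \sqrt{14} - 642\right) + 7 \left(2 - 6\right)\right) - \frac{1}{2323} = \left(\left(-642 + 5 \sqrt{14}\right) + 7 \left(-4\right)\right) - \frac{1}{2323} = \left(\left(-642 + 5 \sqrt{14}\right) - 28\right) - \frac{1}{2323} = \left(-670 + 5 \sqrt{14}\right) - \frac{1}{2323} = - \frac{1556411}{2323} + 5 \sqrt{14}$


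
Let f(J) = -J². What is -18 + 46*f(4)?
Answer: -754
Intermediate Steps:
-18 + 46*f(4) = -18 + 46*(-1*4²) = -18 + 46*(-1*16) = -18 + 46*(-16) = -18 - 736 = -754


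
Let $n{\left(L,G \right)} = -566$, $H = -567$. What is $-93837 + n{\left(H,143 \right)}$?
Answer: $-94403$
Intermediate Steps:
$-93837 + n{\left(H,143 \right)} = -93837 - 566 = -94403$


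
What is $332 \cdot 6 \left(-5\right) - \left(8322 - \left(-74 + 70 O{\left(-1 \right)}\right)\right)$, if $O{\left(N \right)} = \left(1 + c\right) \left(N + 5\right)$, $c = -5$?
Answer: $-19476$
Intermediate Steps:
$O{\left(N \right)} = -20 - 4 N$ ($O{\left(N \right)} = \left(1 - 5\right) \left(N + 5\right) = - 4 \left(5 + N\right) = -20 - 4 N$)
$332 \cdot 6 \left(-5\right) - \left(8322 - \left(-74 + 70 O{\left(-1 \right)}\right)\right) = 332 \cdot 6 \left(-5\right) - \left(8322 - \left(-74 + 70 \left(-20 - -4\right)\right)\right) = 332 \left(-30\right) - \left(8322 - \left(-74 + 70 \left(-20 + 4\right)\right)\right) = -9960 - \left(8322 - \left(-74 + 70 \left(-16\right)\right)\right) = -9960 - \left(8322 - \left(-74 - 1120\right)\right) = -9960 - \left(8322 - -1194\right) = -9960 - \left(8322 + 1194\right) = -9960 - 9516 = -19476$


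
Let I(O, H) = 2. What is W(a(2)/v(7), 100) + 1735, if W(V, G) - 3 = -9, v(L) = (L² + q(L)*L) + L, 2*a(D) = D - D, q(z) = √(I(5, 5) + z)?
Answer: 1729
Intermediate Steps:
q(z) = √(2 + z)
a(D) = 0 (a(D) = (D - D)/2 = (½)*0 = 0)
v(L) = L + L² + L*√(2 + L) (v(L) = (L² + √(2 + L)*L) + L = (L² + L*√(2 + L)) + L = L + L² + L*√(2 + L))
W(V, G) = -6 (W(V, G) = 3 - 9 = -6)
W(a(2)/v(7), 100) + 1735 = -6 + 1735 = 1729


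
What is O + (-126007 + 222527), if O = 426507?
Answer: 523027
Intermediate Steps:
O + (-126007 + 222527) = 426507 + (-126007 + 222527) = 426507 + 96520 = 523027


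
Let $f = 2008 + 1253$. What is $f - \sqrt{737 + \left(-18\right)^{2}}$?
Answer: $3261 - \sqrt{1061} \approx 3228.4$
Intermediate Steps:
$f = 3261$
$f - \sqrt{737 + \left(-18\right)^{2}} = 3261 - \sqrt{737 + \left(-18\right)^{2}} = 3261 - \sqrt{737 + 324} = 3261 - \sqrt{1061}$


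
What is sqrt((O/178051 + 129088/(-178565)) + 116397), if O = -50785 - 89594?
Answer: 2*sqrt(29414242407532067237439145)/31793676815 ≈ 341.17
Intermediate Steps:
O = -140379
sqrt((O/178051 + 129088/(-178565)) + 116397) = sqrt((-140379/178051 + 129088/(-178565)) + 116397) = sqrt((-140379*1/178051 + 129088*(-1/178565)) + 116397) = sqrt((-140379/178051 - 129088/178565) + 116397) = sqrt(-48051023623/31793676815 + 116397) = sqrt(3700640549211932/31793676815) = 2*sqrt(29414242407532067237439145)/31793676815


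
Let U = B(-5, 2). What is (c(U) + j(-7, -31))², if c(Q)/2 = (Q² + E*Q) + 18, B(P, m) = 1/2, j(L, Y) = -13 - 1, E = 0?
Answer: 2025/4 ≈ 506.25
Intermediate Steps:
j(L, Y) = -14
B(P, m) = ½
U = ½ ≈ 0.50000
c(Q) = 36 + 2*Q² (c(Q) = 2*((Q² + 0*Q) + 18) = 2*((Q² + 0) + 18) = 2*(Q² + 18) = 2*(18 + Q²) = 36 + 2*Q²)
(c(U) + j(-7, -31))² = ((36 + 2*(½)²) - 14)² = ((36 + 2*(¼)) - 14)² = ((36 + ½) - 14)² = (73/2 - 14)² = (45/2)² = 2025/4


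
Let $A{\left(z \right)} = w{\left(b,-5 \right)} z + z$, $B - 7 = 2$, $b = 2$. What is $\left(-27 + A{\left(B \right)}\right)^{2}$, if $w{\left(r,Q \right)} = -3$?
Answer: $2025$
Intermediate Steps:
$B = 9$ ($B = 7 + 2 = 9$)
$A{\left(z \right)} = - 2 z$ ($A{\left(z \right)} = - 3 z + z = - 2 z$)
$\left(-27 + A{\left(B \right)}\right)^{2} = \left(-27 - 18\right)^{2} = \left(-45\right)^{2} = 2025$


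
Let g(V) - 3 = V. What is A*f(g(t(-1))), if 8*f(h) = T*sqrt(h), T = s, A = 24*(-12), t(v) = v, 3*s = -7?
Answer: 84*sqrt(2) ≈ 118.79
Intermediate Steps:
s = -7/3 (s = (1/3)*(-7) = -7/3 ≈ -2.3333)
A = -288
T = -7/3 ≈ -2.3333
g(V) = 3 + V
f(h) = -7*sqrt(h)/24 (f(h) = (-7*sqrt(h)/3)/8 = -7*sqrt(h)/24)
A*f(g(t(-1))) = -(-84)*sqrt(3 - 1) = -(-84)*sqrt(2) = 84*sqrt(2)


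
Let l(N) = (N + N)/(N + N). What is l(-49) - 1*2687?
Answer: -2686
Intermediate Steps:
l(N) = 1 (l(N) = (2*N)/((2*N)) = (2*N)*(1/(2*N)) = 1)
l(-49) - 1*2687 = 1 - 1*2687 = 1 - 2687 = -2686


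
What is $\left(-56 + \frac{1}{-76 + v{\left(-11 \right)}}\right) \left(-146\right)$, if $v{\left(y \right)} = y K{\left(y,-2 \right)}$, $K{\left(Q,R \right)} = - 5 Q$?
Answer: $\frac{5568002}{681} \approx 8176.2$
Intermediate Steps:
$v{\left(y \right)} = - 5 y^{2}$ ($v{\left(y \right)} = y \left(- 5 y\right) = - 5 y^{2}$)
$\left(-56 + \frac{1}{-76 + v{\left(-11 \right)}}\right) \left(-146\right) = \left(-56 + \frac{1}{-76 - 5 \left(-11\right)^{2}}\right) \left(-146\right) = \left(-56 + \frac{1}{-76 - 605}\right) \left(-146\right) = \left(-56 + \frac{1}{-681}\right) \left(-146\right) = \left(-56 - \frac{1}{681}\right) \left(-146\right) = \left(- \frac{38137}{681}\right) \left(-146\right) = \frac{5568002}{681}$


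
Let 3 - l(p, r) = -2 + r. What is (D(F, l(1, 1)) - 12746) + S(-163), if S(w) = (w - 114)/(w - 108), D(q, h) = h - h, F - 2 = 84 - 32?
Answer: -3453889/271 ≈ -12745.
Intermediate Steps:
l(p, r) = 5 - r (l(p, r) = 3 - (-2 + r) = 3 + (2 - r) = 5 - r)
F = 54 (F = 2 + (84 - 32) = 2 + 52 = 54)
D(q, h) = 0
S(w) = (-114 + w)/(-108 + w)
(D(F, l(1, 1)) - 12746) + S(-163) = (0 - 12746) + (-114 - 163)/(-108 - 163) = -12746 - 277/(-271) = -12746 - 1/271*(-277) = -12746 + 277/271 = -3453889/271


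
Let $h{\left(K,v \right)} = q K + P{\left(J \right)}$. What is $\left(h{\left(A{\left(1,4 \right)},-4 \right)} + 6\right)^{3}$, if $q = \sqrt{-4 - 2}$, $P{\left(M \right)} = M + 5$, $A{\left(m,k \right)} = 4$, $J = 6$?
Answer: $17 + 3084 i \sqrt{6} \approx 17.0 + 7554.2 i$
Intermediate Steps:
$P{\left(M \right)} = 5 + M$
$q = i \sqrt{6}$ ($q = \sqrt{-6} = i \sqrt{6} \approx 2.4495 i$)
$h{\left(K,v \right)} = 11 + i K \sqrt{6}$ ($h{\left(K,v \right)} = i \sqrt{6} K + \left(5 + 6\right) = i K \sqrt{6} + 11 = 11 + i K \sqrt{6}$)
$\left(h{\left(A{\left(1,4 \right)},-4 \right)} + 6\right)^{3} = \left(\left(11 + i 4 \sqrt{6}\right) + 6\right)^{3} = \left(\left(11 + 4 i \sqrt{6}\right) + 6\right)^{3} = \left(17 + 4 i \sqrt{6}\right)^{3}$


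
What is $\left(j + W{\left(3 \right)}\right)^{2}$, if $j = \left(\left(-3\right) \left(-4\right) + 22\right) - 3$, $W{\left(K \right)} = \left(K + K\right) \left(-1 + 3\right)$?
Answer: $1849$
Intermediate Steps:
$W{\left(K \right)} = 4 K$ ($W{\left(K \right)} = 2 K 2 = 4 K$)
$j = 31$ ($j = \left(12 + 22\right) - 3 = 34 - 3 = 31$)
$\left(j + W{\left(3 \right)}\right)^{2} = \left(31 + 4 \cdot 3\right)^{2} = \left(31 + 12\right)^{2} = 43^{2} = 1849$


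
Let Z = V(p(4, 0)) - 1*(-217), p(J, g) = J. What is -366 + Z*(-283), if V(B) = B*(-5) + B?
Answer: -57249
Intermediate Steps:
V(B) = -4*B (V(B) = -5*B + B = -4*B)
Z = 201 (Z = -4*4 - 1*(-217) = -16 + 217 = 201)
-366 + Z*(-283) = -366 + 201*(-283) = -366 - 56883 = -57249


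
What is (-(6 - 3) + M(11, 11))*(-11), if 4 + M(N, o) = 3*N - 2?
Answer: -264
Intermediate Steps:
M(N, o) = -6 + 3*N (M(N, o) = -4 + (3*N - 2) = -4 + (-2 + 3*N) = -6 + 3*N)
(-(6 - 3) + M(11, 11))*(-11) = (-(6 - 3) + (-6 + 3*11))*(-11) = (-1*3 + (-6 + 33))*(-11) = (-3 + 27)*(-11) = 24*(-11) = -264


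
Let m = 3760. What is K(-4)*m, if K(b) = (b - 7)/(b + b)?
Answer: 5170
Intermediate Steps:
K(b) = (-7 + b)/(2*b) (K(b) = (-7 + b)/((2*b)) = (-7 + b)*(1/(2*b)) = (-7 + b)/(2*b))
K(-4)*m = ((1/2)*(-7 - 4)/(-4))*3760 = ((1/2)*(-1/4)*(-11))*3760 = (11/8)*3760 = 5170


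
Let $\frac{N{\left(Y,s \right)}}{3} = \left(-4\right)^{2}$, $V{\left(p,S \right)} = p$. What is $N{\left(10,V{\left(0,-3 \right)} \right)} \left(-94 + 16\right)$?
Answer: $-3744$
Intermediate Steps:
$N{\left(Y,s \right)} = 48$ ($N{\left(Y,s \right)} = 3 \left(-4\right)^{2} = 3 \cdot 16 = 48$)
$N{\left(10,V{\left(0,-3 \right)} \right)} \left(-94 + 16\right) = 48 \left(-94 + 16\right) = 48 \left(-78\right) = -3744$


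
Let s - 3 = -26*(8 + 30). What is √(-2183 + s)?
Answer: 12*I*√22 ≈ 56.285*I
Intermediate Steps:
s = -985 (s = 3 - 26*(8 + 30) = 3 - 26*38 = 3 - 988 = -985)
√(-2183 + s) = √(-2183 - 985) = √(-3168) = 12*I*√22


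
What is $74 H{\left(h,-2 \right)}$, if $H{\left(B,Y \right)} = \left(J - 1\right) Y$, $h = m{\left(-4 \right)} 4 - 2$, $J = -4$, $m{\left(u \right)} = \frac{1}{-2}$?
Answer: $740$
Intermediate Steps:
$m{\left(u \right)} = - \frac{1}{2}$
$h = -4$ ($h = \left(- \frac{1}{2}\right) 4 - 2 = -2 - 2 = -4$)
$H{\left(B,Y \right)} = - 5 Y$ ($H{\left(B,Y \right)} = \left(-4 - 1\right) Y = - 5 Y$)
$74 H{\left(h,-2 \right)} = 74 \left(\left(-5\right) \left(-2\right)\right) = 74 \cdot 10 = 740$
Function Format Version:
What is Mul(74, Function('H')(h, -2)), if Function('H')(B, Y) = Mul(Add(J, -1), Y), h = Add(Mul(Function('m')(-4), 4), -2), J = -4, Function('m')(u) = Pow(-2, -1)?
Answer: 740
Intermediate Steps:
Function('m')(u) = Rational(-1, 2)
h = -4 (h = Add(Mul(Rational(-1, 2), 4), -2) = Add(-2, -2) = -4)
Function('H')(B, Y) = Mul(-5, Y) (Function('H')(B, Y) = Mul(Add(-4, -1), Y) = Mul(-5, Y))
Mul(74, Function('H')(h, -2)) = Mul(74, Mul(-5, -2)) = Mul(74, 10) = 740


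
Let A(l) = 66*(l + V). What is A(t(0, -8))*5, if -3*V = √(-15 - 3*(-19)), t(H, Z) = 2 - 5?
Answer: -990 - 110*√42 ≈ -1702.9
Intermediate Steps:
t(H, Z) = -3
V = -√42/3 (V = -√(-15 - 3*(-19))/3 = -√(-15 + 57)/3 = -√42/3 ≈ -2.1602)
A(l) = -22*√42 + 66*l (A(l) = 66*(l - √42/3) = -22*√42 + 66*l)
A(t(0, -8))*5 = (-22*√42 + 66*(-3))*5 = (-22*√42 - 198)*5 = (-198 - 22*√42)*5 = -990 - 110*√42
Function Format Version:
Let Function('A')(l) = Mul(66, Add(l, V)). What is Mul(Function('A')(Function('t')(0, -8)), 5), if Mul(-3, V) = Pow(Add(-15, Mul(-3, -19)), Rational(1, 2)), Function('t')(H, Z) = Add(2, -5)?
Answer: Add(-990, Mul(-110, Pow(42, Rational(1, 2)))) ≈ -1702.9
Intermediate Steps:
Function('t')(H, Z) = -3
V = Mul(Rational(-1, 3), Pow(42, Rational(1, 2))) (V = Mul(Rational(-1, 3), Pow(Add(-15, Mul(-3, -19)), Rational(1, 2))) = Mul(Rational(-1, 3), Pow(Add(-15, 57), Rational(1, 2))) = Mul(Rational(-1, 3), Pow(42, Rational(1, 2))) ≈ -2.1602)
Function('A')(l) = Add(Mul(-22, Pow(42, Rational(1, 2))), Mul(66, l)) (Function('A')(l) = Mul(66, Add(l, Mul(Rational(-1, 3), Pow(42, Rational(1, 2))))) = Add(Mul(-22, Pow(42, Rational(1, 2))), Mul(66, l)))
Mul(Function('A')(Function('t')(0, -8)), 5) = Mul(Add(Mul(-22, Pow(42, Rational(1, 2))), Mul(66, -3)), 5) = Mul(Add(Mul(-22, Pow(42, Rational(1, 2))), -198), 5) = Mul(Add(-198, Mul(-22, Pow(42, Rational(1, 2)))), 5) = Add(-990, Mul(-110, Pow(42, Rational(1, 2))))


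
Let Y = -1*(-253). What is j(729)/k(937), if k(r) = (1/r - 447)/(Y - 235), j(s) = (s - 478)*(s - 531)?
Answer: -419103234/209419 ≈ -2001.3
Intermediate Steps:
j(s) = (-531 + s)*(-478 + s) (j(s) = (-478 + s)*(-531 + s) = (-531 + s)*(-478 + s))
Y = 253
k(r) = -149/6 + 1/(18*r) (k(r) = (1/r - 447)/(253 - 235) = (-447 + 1/r)/18 = (-447 + 1/r)*(1/18) = -149/6 + 1/(18*r))
j(729)/k(937) = (253818 + 729**2 - 1009*729)/(((1/18)*(1 - 447*937)/937)) = (253818 + 531441 - 735561)/(((1/18)*(1/937)*(1 - 418839))) = 49698/(((1/18)*(1/937)*(-418838))) = 49698/(-209419/8433) = 49698*(-8433/209419) = -419103234/209419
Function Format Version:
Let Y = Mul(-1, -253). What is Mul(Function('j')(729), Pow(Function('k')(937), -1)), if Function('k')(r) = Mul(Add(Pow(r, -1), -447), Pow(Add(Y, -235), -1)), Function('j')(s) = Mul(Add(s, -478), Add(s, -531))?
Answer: Rational(-419103234, 209419) ≈ -2001.3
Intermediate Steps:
Function('j')(s) = Mul(Add(-531, s), Add(-478, s)) (Function('j')(s) = Mul(Add(-478, s), Add(-531, s)) = Mul(Add(-531, s), Add(-478, s)))
Y = 253
Function('k')(r) = Add(Rational(-149, 6), Mul(Rational(1, 18), Pow(r, -1))) (Function('k')(r) = Mul(Add(Pow(r, -1), -447), Pow(Add(253, -235), -1)) = Mul(Add(-447, Pow(r, -1)), Pow(18, -1)) = Mul(Add(-447, Pow(r, -1)), Rational(1, 18)) = Add(Rational(-149, 6), Mul(Rational(1, 18), Pow(r, -1))))
Mul(Function('j')(729), Pow(Function('k')(937), -1)) = Mul(Add(253818, Pow(729, 2), Mul(-1009, 729)), Pow(Mul(Rational(1, 18), Pow(937, -1), Add(1, Mul(-447, 937))), -1)) = Mul(Add(253818, 531441, -735561), Pow(Mul(Rational(1, 18), Rational(1, 937), Add(1, -418839)), -1)) = Mul(49698, Pow(Mul(Rational(1, 18), Rational(1, 937), -418838), -1)) = Mul(49698, Pow(Rational(-209419, 8433), -1)) = Mul(49698, Rational(-8433, 209419)) = Rational(-419103234, 209419)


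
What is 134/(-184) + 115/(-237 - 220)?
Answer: -41199/42044 ≈ -0.97990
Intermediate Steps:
134/(-184) + 115/(-237 - 220) = 134*(-1/184) + 115/(-457) = -67/92 + 115*(-1/457) = -67/92 - 115/457 = -41199/42044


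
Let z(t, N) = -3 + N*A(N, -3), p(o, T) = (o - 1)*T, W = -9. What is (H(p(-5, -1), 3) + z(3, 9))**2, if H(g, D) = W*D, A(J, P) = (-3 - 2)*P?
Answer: 11025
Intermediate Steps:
A(J, P) = -5*P
p(o, T) = T*(-1 + o) (p(o, T) = (-1 + o)*T = T*(-1 + o))
z(t, N) = -3 + 15*N (z(t, N) = -3 + N*(-5*(-3)) = -3 + N*15 = -3 + 15*N)
H(g, D) = -9*D
(H(p(-5, -1), 3) + z(3, 9))**2 = (-9*3 + (-3 + 15*9))**2 = (-27 + (-3 + 135))**2 = (-27 + 132)**2 = 105**2 = 11025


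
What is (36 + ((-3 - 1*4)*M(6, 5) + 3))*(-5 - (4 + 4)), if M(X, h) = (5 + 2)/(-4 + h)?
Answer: 130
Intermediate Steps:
M(X, h) = 7/(-4 + h)
(36 + ((-3 - 1*4)*M(6, 5) + 3))*(-5 - (4 + 4)) = (36 + ((-3 - 1*4)*(7/(-4 + 5)) + 3))*(-5 - (4 + 4)) = (36 + ((-3 - 4)*(7/1) + 3))*(-5 - 1*8) = (36 + (-49 + 3))*(-5 - 8) = (36 + (-7*7 + 3))*(-13) = (36 + (-49 + 3))*(-13) = (36 - 46)*(-13) = -10*(-13) = 130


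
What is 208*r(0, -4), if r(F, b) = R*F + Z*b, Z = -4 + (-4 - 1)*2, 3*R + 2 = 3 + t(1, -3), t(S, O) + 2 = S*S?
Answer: 11648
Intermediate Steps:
t(S, O) = -2 + S² (t(S, O) = -2 + S*S = -2 + S²)
R = 0 (R = -⅔ + (3 + (-2 + 1²))/3 = -⅔ + (3 + (-2 + 1))/3 = -⅔ + (3 - 1)/3 = -⅔ + (⅓)*2 = -⅔ + ⅔ = 0)
Z = -14 (Z = -4 - 5*2 = -4 - 10 = -14)
r(F, b) = -14*b (r(F, b) = 0*F - 14*b = 0 - 14*b = -14*b)
208*r(0, -4) = 208*(-14*(-4)) = 208*56 = 11648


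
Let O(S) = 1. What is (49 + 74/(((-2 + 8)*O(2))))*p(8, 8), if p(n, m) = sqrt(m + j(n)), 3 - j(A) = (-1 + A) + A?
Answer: 368*I/3 ≈ 122.67*I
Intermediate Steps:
j(A) = 4 - 2*A (j(A) = 3 - ((-1 + A) + A) = 3 - (-1 + 2*A) = 3 + (1 - 2*A) = 4 - 2*A)
p(n, m) = sqrt(4 + m - 2*n) (p(n, m) = sqrt(m + (4 - 2*n)) = sqrt(4 + m - 2*n))
(49 + 74/(((-2 + 8)*O(2))))*p(8, 8) = (49 + 74/(((-2 + 8)*1)))*sqrt(4 + 8 - 2*8) = (49 + 74/((6*1)))*sqrt(4 + 8 - 16) = (49 + 74/6)*sqrt(-4) = (49 + 74*(1/6))*(2*I) = (49 + 37/3)*(2*I) = 184*(2*I)/3 = 368*I/3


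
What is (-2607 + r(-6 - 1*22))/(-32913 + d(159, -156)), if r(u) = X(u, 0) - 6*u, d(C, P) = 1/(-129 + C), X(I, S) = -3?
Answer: 73260/987389 ≈ 0.074196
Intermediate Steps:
r(u) = -3 - 6*u
(-2607 + r(-6 - 1*22))/(-32913 + d(159, -156)) = (-2607 + (-3 - 6*(-6 - 1*22)))/(-32913 + 1/(-129 + 159)) = (-2607 + (-3 - 6*(-6 - 22)))/(-32913 + 1/30) = (-2607 + (-3 - 6*(-28)))/(-32913 + 1/30) = (-2607 + (-3 + 168))/(-987389/30) = (-2607 + 165)*(-30/987389) = -2442*(-30/987389) = 73260/987389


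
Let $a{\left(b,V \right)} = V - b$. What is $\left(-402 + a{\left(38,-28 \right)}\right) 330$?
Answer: $-154440$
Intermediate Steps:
$\left(-402 + a{\left(38,-28 \right)}\right) 330 = \left(-402 - 66\right) 330 = \left(-468\right) 330 = -154440$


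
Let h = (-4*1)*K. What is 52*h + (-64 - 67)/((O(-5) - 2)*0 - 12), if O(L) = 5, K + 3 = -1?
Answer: 10115/12 ≈ 842.92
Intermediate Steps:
K = -4 (K = -3 - 1 = -4)
h = 16 (h = -4*1*(-4) = -4*(-4) = 16)
52*h + (-64 - 67)/((O(-5) - 2)*0 - 12) = 52*16 + (-64 - 67)/((5 - 2)*0 - 12) = 832 - 131/(3*0 - 12) = 832 - 131/(0 - 12) = 832 - 131/(-12) = 832 - 131*(-1/12) = 832 + 131/12 = 10115/12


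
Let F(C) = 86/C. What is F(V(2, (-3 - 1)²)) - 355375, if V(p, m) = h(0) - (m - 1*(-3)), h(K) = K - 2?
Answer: -7462961/21 ≈ -3.5538e+5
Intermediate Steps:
h(K) = -2 + K
V(p, m) = -5 - m (V(p, m) = (-2 + 0) - (m - 1*(-3)) = -2 - (m + 3) = -2 - (3 + m) = -2 + (-3 - m) = -5 - m)
F(V(2, (-3 - 1)²)) - 355375 = 86/(-5 - (-3 - 1)²) - 355375 = 86/(-5 - 1*(-4)²) - 355375 = 86/(-5 - 1*16) - 355375 = 86/(-5 - 16) - 355375 = 86/(-21) - 355375 = 86*(-1/21) - 355375 = -86/21 - 355375 = -7462961/21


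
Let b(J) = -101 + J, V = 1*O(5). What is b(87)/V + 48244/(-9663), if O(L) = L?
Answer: -376502/48315 ≈ -7.7926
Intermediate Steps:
V = 5 (V = 1*5 = 5)
b(87)/V + 48244/(-9663) = (-101 + 87)/5 + 48244/(-9663) = -14*⅕ + 48244*(-1/9663) = -14/5 - 48244/9663 = -376502/48315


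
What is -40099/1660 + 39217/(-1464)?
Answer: -30951289/607560 ≈ -50.944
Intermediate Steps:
-40099/1660 + 39217/(-1464) = -40099*1/1660 + 39217*(-1/1464) = -40099/1660 - 39217/1464 = -30951289/607560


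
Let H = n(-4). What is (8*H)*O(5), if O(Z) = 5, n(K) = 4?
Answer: 160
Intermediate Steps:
H = 4
(8*H)*O(5) = (8*4)*5 = 32*5 = 160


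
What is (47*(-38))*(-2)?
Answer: 3572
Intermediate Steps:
(47*(-38))*(-2) = -1786*(-2) = 3572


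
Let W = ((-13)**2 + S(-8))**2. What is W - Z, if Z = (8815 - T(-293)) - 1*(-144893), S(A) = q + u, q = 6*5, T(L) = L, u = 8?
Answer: -111152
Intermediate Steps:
q = 30
S(A) = 38 (S(A) = 30 + 8 = 38)
W = 42849 (W = ((-13)**2 + 38)**2 = (169 + 38)**2 = 207**2 = 42849)
Z = 154001 (Z = (8815 - 1*(-293)) - 1*(-144893) = (8815 + 293) + 144893 = 9108 + 144893 = 154001)
W - Z = 42849 - 1*154001 = 42849 - 154001 = -111152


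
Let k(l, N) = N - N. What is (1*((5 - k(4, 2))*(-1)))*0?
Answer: 0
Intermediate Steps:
k(l, N) = 0
(1*((5 - k(4, 2))*(-1)))*0 = (1*((5 - 1*0)*(-1)))*0 = (1*((5 + 0)*(-1)))*0 = (1*(5*(-1)))*0 = (1*(-5))*0 = -5*0 = 0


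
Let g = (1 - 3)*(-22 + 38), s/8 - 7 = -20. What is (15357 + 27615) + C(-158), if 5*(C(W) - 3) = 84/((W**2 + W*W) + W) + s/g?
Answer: 1018522913/23700 ≈ 42976.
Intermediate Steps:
s = -104 (s = 56 + 8*(-20) = 56 - 160 = -104)
g = -32 (g = -2*16 = -32)
C(W) = 73/20 + 84/(5*(W + 2*W**2)) (C(W) = 3 + (84/((W**2 + W*W) + W) - 104/(-32))/5 = 3 + (84/((W**2 + W**2) + W) - 104*(-1/32))/5 = 3 + (84/(2*W**2 + W) + 13/4)/5 = 3 + (84/(W + 2*W**2) + 13/4)/5 = 3 + (13/4 + 84/(W + 2*W**2))/5 = 3 + (13/20 + 84/(5*(W + 2*W**2))) = 73/20 + 84/(5*(W + 2*W**2)))
(15357 + 27615) + C(-158) = (15357 + 27615) + (1/20)*(336 + 73*(-158) + 146*(-158)**2)/(-158*(1 + 2*(-158))) = 42972 + (1/20)*(-1/158)*(336 - 11534 + 146*24964)/(1 - 316) = 42972 + (1/20)*(-1/158)*(336 - 11534 + 3644744)/(-315) = 42972 + (1/20)*(-1/158)*(-1/315)*3633546 = 42972 + 86513/23700 = 1018522913/23700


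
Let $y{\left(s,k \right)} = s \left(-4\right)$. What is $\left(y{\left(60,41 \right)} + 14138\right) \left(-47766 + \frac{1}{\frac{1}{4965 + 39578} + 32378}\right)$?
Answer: $- \frac{957415962767051726}{1442213255} \approx -6.6385 \cdot 10^{8}$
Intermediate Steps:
$y{\left(s,k \right)} = - 4 s$
$\left(y{\left(60,41 \right)} + 14138\right) \left(-47766 + \frac{1}{\frac{1}{4965 + 39578} + 32378}\right) = \left(\left(-4\right) 60 + 14138\right) \left(-47766 + \frac{1}{\frac{1}{4965 + 39578} + 32378}\right) = \left(-240 + 14138\right) \left(-47766 + \frac{1}{\frac{1}{44543} + 32378}\right) = 13898 \left(-47766 + \frac{1}{\frac{1}{44543} + 32378}\right) = 13898 \left(-47766 + \frac{1}{\frac{1442213255}{44543}}\right) = 13898 \left(-47766 + \frac{44543}{1442213255}\right) = 13898 \left(- \frac{68888758293787}{1442213255}\right) = - \frac{957415962767051726}{1442213255}$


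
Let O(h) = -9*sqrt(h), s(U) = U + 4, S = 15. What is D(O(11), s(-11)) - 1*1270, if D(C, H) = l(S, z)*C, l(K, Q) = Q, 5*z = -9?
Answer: -1270 + 81*sqrt(11)/5 ≈ -1216.3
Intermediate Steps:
z = -9/5 (z = (1/5)*(-9) = -9/5 ≈ -1.8000)
s(U) = 4 + U
D(C, H) = -9*C/5
D(O(11), s(-11)) - 1*1270 = -(-81)*sqrt(11)/5 - 1*1270 = 81*sqrt(11)/5 - 1270 = -1270 + 81*sqrt(11)/5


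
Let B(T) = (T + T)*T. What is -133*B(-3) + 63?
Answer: -2331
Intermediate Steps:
B(T) = 2*T² (B(T) = (2*T)*T = 2*T²)
-133*B(-3) + 63 = -266*(-3)² + 63 = -266*9 + 63 = -133*18 + 63 = -2394 + 63 = -2331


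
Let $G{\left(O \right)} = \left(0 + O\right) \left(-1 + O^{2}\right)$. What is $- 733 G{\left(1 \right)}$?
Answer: $0$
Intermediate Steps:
$G{\left(O \right)} = O \left(-1 + O^{2}\right)$
$- 733 G{\left(1 \right)} = - 733 \left(1^{3} - 1\right) = - 733 \left(1 - 1\right) = \left(-733\right) 0 = 0$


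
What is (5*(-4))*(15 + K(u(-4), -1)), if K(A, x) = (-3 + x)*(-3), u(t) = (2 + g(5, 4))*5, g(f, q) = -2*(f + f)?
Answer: -540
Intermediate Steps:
g(f, q) = -4*f
u(t) = -90 (u(t) = (2 - 4*5)*5 = (2 - 20)*5 = -18*5 = -90)
K(A, x) = 9 - 3*x
(5*(-4))*(15 + K(u(-4), -1)) = (5*(-4))*(15 + (9 - 3*(-1))) = -20*(15 + (9 + 3)) = -20*(15 + 12) = -20*27 = -540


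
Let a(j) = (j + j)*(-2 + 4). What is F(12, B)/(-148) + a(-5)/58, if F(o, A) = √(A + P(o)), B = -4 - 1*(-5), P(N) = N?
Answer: -10/29 - √13/148 ≈ -0.36919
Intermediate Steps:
B = 1 (B = -4 + 5 = 1)
F(o, A) = √(A + o)
a(j) = 4*j (a(j) = (2*j)*2 = 4*j)
F(12, B)/(-148) + a(-5)/58 = √(1 + 12)/(-148) + (4*(-5))/58 = √13*(-1/148) - 20*1/58 = -√13/148 - 10/29 = -10/29 - √13/148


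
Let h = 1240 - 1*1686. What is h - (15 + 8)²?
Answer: -975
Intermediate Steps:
h = -446 (h = 1240 - 1686 = -446)
h - (15 + 8)² = -446 - (15 + 8)² = -446 - 1*23² = -446 - 1*529 = -446 - 529 = -975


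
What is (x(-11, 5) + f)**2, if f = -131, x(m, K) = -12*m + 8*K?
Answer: 1681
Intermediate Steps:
(x(-11, 5) + f)**2 = ((-12*(-11) + 8*5) - 131)**2 = ((132 + 40) - 131)**2 = (172 - 131)**2 = 41**2 = 1681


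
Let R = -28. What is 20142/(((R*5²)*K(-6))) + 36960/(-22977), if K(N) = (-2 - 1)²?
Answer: -12882421/2680650 ≈ -4.8057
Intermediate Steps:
K(N) = 9 (K(N) = (-3)² = 9)
20142/(((R*5²)*K(-6))) + 36960/(-22977) = 20142/((-28*5²*9)) + 36960/(-22977) = 20142/((-28*25*9)) + 36960*(-1/22977) = 20142/((-700*9)) - 12320/7659 = 20142/(-6300) - 12320/7659 = 20142*(-1/6300) - 12320/7659 = -1119/350 - 12320/7659 = -12882421/2680650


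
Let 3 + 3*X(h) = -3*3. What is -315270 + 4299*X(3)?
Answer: -332466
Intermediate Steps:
X(h) = -4 (X(h) = -1 + (-3*3)/3 = -1 + (⅓)*(-9) = -1 - 3 = -4)
-315270 + 4299*X(3) = -315270 + 4299*(-4) = -315270 - 17196 = -332466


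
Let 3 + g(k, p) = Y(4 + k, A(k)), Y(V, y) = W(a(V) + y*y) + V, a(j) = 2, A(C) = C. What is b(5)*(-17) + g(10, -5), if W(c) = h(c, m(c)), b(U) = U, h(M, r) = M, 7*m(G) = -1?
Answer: 28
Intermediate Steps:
m(G) = -⅐ (m(G) = (⅐)*(-1) = -⅐)
W(c) = c
Y(V, y) = 2 + V + y² (Y(V, y) = (2 + y*y) + V = (2 + y²) + V = 2 + V + y²)
g(k, p) = 3 + k + k² (g(k, p) = -3 + (2 + (4 + k) + k²) = -3 + (6 + k + k²) = 3 + k + k²)
b(5)*(-17) + g(10, -5) = 5*(-17) + (3 + 10 + 10²) = -85 + (3 + 10 + 100) = -85 + 113 = 28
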